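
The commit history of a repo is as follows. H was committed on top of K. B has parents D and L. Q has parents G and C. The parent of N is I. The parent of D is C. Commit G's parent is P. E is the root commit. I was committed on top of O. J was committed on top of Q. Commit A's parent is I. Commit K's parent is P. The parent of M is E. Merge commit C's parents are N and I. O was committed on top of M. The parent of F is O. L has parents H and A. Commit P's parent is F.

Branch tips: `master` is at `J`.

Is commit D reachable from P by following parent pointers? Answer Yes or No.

Ancestors of P: {E, F, M, O, P}.
D is not in that set, so it is not an ancestor of P.

No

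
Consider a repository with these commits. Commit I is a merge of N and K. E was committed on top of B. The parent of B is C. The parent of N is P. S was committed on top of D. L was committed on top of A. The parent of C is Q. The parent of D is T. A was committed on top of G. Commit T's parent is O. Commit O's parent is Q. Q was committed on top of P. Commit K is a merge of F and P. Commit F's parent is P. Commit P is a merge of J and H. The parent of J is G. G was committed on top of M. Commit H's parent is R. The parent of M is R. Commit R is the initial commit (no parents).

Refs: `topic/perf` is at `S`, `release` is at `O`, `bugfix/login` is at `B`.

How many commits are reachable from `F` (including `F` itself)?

Walking parent pointers from F: reachable set = {F, G, H, J, M, P, R}.
That is 7 commits.

7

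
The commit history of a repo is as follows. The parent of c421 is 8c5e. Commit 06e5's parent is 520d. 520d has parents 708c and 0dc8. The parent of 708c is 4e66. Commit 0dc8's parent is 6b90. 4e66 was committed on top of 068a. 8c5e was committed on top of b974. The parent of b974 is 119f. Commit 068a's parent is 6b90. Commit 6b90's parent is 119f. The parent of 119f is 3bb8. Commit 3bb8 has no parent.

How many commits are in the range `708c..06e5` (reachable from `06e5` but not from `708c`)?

Reachable from 06e5: {068a, 06e5, 0dc8, 119f, 3bb8, 4e66, 520d, 6b90, 708c}.
Reachable from 708c: {068a, 119f, 3bb8, 4e66, 6b90, 708c}.
In 06e5's history but not 708c's: {06e5, 0dc8, 520d} — 3 commits.

3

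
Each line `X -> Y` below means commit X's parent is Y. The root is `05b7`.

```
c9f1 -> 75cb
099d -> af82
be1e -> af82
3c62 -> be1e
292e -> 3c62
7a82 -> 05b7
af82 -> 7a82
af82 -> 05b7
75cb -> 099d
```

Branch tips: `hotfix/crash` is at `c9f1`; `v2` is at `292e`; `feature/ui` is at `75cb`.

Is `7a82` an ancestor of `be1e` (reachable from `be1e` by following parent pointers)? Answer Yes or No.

Ancestors of be1e (commits reachable by following parents): {05b7, 7a82, af82, be1e}.
7a82 is in that set, so it is an ancestor of be1e.

Yes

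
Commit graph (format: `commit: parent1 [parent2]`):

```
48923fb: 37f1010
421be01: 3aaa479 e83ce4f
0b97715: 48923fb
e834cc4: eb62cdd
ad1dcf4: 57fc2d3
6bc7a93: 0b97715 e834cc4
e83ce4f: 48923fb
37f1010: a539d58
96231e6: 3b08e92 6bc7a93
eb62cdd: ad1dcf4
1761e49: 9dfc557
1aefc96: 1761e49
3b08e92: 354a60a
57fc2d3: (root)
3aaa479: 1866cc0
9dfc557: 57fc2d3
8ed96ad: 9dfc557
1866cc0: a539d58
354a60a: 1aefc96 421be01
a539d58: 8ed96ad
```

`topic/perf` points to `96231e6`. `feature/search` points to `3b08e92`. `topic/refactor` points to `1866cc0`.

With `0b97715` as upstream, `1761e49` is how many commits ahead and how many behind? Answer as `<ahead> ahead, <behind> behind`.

1 ahead, 5 behind

Reachable from 1761e49: {1761e49, 57fc2d3, 9dfc557}.
Reachable from 0b97715: {0b97715, 37f1010, 48923fb, 57fc2d3, 8ed96ad, 9dfc557, a539d58}.
Only in 1761e49's history (ahead): {1761e49} — 1.
Only in 0b97715's history (behind): {0b97715, 37f1010, 48923fb, 8ed96ad, a539d58} — 5.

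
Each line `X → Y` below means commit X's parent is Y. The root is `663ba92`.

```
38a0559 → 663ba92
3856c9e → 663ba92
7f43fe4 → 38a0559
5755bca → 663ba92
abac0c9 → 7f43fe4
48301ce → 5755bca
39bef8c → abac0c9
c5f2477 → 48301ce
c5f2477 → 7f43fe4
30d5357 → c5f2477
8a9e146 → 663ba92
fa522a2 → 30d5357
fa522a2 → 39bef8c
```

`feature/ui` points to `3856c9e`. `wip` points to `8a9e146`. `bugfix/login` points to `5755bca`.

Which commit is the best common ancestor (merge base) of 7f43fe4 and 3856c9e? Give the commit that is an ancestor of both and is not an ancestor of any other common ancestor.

Ancestors of 7f43fe4: {38a0559, 663ba92, 7f43fe4}.
Ancestors of 3856c9e: {3856c9e, 663ba92}.
Common ancestors: {663ba92}.
The only common ancestor is 663ba92, so it is the merge base.

663ba92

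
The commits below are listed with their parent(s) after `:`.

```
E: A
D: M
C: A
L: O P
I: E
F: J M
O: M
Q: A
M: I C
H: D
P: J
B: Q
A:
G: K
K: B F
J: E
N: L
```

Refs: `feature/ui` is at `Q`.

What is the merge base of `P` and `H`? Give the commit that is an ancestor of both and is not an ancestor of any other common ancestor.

Ancestors of P: {A, E, J, P}.
Ancestors of H: {A, C, D, E, H, I, M}.
Common ancestors: {A, E}.
Among these, E is not an ancestor of any other common ancestor — it is the merge base.

E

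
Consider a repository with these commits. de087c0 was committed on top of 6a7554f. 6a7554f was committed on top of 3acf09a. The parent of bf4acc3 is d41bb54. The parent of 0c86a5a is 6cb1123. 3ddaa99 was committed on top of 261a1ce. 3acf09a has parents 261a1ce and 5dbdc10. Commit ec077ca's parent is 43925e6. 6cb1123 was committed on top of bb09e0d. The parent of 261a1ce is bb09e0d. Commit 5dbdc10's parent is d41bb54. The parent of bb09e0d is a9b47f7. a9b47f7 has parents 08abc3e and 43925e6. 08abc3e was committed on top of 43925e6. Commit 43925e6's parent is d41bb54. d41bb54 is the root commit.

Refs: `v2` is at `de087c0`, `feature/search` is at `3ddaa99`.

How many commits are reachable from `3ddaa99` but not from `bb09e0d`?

2

Reachable from 3ddaa99: {08abc3e, 261a1ce, 3ddaa99, 43925e6, a9b47f7, bb09e0d, d41bb54}.
Reachable from bb09e0d: {08abc3e, 43925e6, a9b47f7, bb09e0d, d41bb54}.
In 3ddaa99's history but not bb09e0d's: {261a1ce, 3ddaa99} — 2 commits.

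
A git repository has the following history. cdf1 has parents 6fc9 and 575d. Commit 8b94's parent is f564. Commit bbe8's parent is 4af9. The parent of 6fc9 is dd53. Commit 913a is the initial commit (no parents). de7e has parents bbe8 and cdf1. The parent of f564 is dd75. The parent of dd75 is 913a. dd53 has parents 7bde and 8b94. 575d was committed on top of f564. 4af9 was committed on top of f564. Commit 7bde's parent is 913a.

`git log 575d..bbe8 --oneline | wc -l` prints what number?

2

Reachable from bbe8: {4af9, 913a, bbe8, dd75, f564}.
Reachable from 575d: {575d, 913a, dd75, f564}.
In bbe8's history but not 575d's: {4af9, bbe8} — 2 commits.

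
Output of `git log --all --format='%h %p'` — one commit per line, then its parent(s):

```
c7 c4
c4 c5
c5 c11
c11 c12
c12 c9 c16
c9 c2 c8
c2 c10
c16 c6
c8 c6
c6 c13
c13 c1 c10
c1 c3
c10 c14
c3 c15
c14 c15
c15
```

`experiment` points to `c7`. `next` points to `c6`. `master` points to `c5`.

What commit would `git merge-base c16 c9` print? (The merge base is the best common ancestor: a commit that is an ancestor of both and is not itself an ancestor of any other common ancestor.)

c6

Ancestors of c16: {c1, c10, c13, c14, c15, c16, c3, c6}.
Ancestors of c9: {c1, c10, c13, c14, c15, c2, c3, c6, c8, c9}.
Common ancestors: {c1, c10, c13, c14, c15, c3, c6}.
Among these, c6 is not an ancestor of any other common ancestor — it is the merge base.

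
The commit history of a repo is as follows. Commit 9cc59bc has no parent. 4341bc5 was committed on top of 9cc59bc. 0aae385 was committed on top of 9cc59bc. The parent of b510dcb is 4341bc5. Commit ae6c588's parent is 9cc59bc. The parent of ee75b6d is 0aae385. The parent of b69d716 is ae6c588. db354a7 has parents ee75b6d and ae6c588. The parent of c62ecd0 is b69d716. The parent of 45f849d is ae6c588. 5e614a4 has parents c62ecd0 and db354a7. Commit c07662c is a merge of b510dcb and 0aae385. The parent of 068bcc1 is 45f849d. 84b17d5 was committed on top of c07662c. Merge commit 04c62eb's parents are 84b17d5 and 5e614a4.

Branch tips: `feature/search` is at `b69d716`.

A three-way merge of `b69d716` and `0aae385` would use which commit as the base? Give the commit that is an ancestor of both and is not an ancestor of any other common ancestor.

9cc59bc

Ancestors of b69d716: {9cc59bc, ae6c588, b69d716}.
Ancestors of 0aae385: {0aae385, 9cc59bc}.
Common ancestors: {9cc59bc}.
The only common ancestor is 9cc59bc, so it is the merge base.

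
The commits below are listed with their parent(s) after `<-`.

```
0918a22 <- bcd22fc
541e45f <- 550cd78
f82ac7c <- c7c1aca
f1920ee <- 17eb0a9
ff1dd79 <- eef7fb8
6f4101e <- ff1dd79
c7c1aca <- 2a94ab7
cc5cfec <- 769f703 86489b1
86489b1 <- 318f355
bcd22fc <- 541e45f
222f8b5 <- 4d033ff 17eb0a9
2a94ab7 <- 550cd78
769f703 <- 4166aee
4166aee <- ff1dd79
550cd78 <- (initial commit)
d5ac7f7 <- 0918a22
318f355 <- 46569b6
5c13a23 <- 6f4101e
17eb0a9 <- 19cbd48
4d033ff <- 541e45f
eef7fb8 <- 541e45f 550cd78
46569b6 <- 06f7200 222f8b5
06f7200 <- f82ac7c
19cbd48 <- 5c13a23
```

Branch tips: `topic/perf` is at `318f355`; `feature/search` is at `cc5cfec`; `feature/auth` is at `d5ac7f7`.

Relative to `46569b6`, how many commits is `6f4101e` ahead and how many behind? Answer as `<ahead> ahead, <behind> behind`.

0 ahead, 10 behind

Reachable from 6f4101e: {541e45f, 550cd78, 6f4101e, eef7fb8, ff1dd79}.
Reachable from 46569b6: {06f7200, 17eb0a9, 19cbd48, 222f8b5, 2a94ab7, 46569b6, 4d033ff, 541e45f, 550cd78, 5c13a23, 6f4101e, c7c1aca, eef7fb8, f82ac7c, ff1dd79}.
Only in 6f4101e's history (ahead): {} — 0.
Only in 46569b6's history (behind): {06f7200, 17eb0a9, 19cbd48, 222f8b5, 2a94ab7, 46569b6, 4d033ff, 5c13a23, c7c1aca, f82ac7c} — 10.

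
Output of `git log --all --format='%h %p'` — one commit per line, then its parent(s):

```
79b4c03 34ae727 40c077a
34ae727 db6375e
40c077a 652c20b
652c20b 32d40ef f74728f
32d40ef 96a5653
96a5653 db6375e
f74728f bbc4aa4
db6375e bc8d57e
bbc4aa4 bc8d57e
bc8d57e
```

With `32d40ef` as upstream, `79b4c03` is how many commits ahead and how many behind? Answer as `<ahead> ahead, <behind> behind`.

6 ahead, 0 behind

Reachable from 79b4c03: {32d40ef, 34ae727, 40c077a, 652c20b, 79b4c03, 96a5653, bbc4aa4, bc8d57e, db6375e, f74728f}.
Reachable from 32d40ef: {32d40ef, 96a5653, bc8d57e, db6375e}.
Only in 79b4c03's history (ahead): {34ae727, 40c077a, 652c20b, 79b4c03, bbc4aa4, f74728f} — 6.
Only in 32d40ef's history (behind): {} — 0.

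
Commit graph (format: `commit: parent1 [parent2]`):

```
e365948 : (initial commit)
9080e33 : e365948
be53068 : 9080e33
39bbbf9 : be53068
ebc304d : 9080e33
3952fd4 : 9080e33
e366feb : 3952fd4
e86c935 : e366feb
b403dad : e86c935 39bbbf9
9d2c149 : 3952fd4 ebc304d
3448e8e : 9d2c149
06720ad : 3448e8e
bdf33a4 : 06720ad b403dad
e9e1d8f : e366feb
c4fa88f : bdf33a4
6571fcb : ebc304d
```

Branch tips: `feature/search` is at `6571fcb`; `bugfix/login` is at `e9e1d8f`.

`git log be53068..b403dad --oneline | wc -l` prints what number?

Reachable from b403dad: {3952fd4, 39bbbf9, 9080e33, b403dad, be53068, e365948, e366feb, e86c935}.
Reachable from be53068: {9080e33, be53068, e365948}.
In b403dad's history but not be53068's: {3952fd4, 39bbbf9, b403dad, e366feb, e86c935} — 5 commits.

5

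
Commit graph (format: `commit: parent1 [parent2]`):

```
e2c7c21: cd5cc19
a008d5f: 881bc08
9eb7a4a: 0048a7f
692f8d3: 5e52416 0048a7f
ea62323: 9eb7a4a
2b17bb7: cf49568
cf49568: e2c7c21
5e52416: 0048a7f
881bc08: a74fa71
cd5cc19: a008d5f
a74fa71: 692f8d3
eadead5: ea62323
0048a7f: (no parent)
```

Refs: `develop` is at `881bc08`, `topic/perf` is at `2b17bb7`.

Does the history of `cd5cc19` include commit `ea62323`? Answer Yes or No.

Ancestors of cd5cc19: {0048a7f, 5e52416, 692f8d3, 881bc08, a008d5f, a74fa71, cd5cc19}.
ea62323 is not in that set, so it is not an ancestor of cd5cc19.

No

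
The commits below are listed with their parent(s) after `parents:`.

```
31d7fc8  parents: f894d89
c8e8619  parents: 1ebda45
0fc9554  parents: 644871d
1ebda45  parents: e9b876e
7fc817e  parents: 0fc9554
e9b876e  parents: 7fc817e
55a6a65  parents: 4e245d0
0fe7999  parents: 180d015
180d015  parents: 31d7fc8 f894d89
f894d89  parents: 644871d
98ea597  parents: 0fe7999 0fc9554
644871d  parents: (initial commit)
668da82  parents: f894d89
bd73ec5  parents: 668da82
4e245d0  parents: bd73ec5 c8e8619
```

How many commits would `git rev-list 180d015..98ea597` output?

3

Reachable from 98ea597: {0fc9554, 0fe7999, 180d015, 31d7fc8, 644871d, 98ea597, f894d89}.
Reachable from 180d015: {180d015, 31d7fc8, 644871d, f894d89}.
In 98ea597's history but not 180d015's: {0fc9554, 0fe7999, 98ea597} — 3 commits.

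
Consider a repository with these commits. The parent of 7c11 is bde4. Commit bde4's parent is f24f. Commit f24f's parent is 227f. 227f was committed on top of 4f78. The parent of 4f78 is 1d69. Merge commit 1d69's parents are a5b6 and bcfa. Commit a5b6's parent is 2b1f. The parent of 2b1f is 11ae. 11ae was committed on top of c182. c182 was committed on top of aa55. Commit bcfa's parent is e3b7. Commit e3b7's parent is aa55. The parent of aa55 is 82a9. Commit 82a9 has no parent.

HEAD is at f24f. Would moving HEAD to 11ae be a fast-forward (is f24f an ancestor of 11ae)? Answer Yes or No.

A fast-forward from f24f to 11ae is possible iff f24f is an ancestor of 11ae.
Ancestors of 11ae: {11ae, 82a9, aa55, c182}.
f24f is not among them, so fast-forward is not possible.

No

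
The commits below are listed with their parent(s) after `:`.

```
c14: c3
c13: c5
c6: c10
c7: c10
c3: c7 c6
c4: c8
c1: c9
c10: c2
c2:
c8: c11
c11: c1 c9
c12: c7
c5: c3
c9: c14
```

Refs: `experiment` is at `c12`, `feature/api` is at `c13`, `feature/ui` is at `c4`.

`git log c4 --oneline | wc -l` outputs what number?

11

Walking parent pointers from c4: reachable set = {c1, c10, c11, c14, c2, c3, c4, c6, c7, c8, c9}.
That is 11 commits.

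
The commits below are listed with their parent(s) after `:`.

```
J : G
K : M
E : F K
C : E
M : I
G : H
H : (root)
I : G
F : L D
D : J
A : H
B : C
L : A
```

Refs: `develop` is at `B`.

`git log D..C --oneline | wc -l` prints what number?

8

Reachable from C: {A, C, D, E, F, G, H, I, J, K, L, M}.
Reachable from D: {D, G, H, J}.
In C's history but not D's: {A, C, E, F, I, K, L, M} — 8 commits.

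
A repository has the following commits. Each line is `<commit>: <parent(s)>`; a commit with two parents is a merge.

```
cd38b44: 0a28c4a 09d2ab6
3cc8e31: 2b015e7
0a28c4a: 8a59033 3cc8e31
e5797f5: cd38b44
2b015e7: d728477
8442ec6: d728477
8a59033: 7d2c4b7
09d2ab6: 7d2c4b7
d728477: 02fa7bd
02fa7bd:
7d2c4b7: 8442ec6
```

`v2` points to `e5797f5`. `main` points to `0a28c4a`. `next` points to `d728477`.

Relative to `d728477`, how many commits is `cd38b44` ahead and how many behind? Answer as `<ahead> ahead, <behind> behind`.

8 ahead, 0 behind

Reachable from cd38b44: {02fa7bd, 09d2ab6, 0a28c4a, 2b015e7, 3cc8e31, 7d2c4b7, 8442ec6, 8a59033, cd38b44, d728477}.
Reachable from d728477: {02fa7bd, d728477}.
Only in cd38b44's history (ahead): {09d2ab6, 0a28c4a, 2b015e7, 3cc8e31, 7d2c4b7, 8442ec6, 8a59033, cd38b44} — 8.
Only in d728477's history (behind): {} — 0.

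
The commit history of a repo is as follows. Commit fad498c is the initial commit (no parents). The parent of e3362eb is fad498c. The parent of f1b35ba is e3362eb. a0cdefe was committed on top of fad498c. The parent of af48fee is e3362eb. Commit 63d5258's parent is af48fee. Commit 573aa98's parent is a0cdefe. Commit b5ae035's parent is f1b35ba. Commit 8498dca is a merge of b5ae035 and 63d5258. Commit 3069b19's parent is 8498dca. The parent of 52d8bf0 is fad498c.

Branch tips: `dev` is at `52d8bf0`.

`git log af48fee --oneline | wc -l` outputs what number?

3

Walking parent pointers from af48fee: reachable set = {af48fee, e3362eb, fad498c}.
That is 3 commits.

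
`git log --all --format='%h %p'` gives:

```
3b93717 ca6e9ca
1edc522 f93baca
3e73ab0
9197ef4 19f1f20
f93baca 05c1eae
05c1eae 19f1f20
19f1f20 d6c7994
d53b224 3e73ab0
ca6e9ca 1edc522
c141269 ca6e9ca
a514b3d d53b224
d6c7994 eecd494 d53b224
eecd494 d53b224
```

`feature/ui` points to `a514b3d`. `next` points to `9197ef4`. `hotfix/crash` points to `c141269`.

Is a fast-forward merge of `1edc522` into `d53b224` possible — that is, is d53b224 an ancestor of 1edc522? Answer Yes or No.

Yes

A fast-forward from d53b224 to 1edc522 is possible iff d53b224 is an ancestor of 1edc522.
Ancestors of 1edc522: {05c1eae, 19f1f20, 1edc522, 3e73ab0, d53b224, d6c7994, eecd494, f93baca}.
d53b224 is among them, so fast-forward is possible.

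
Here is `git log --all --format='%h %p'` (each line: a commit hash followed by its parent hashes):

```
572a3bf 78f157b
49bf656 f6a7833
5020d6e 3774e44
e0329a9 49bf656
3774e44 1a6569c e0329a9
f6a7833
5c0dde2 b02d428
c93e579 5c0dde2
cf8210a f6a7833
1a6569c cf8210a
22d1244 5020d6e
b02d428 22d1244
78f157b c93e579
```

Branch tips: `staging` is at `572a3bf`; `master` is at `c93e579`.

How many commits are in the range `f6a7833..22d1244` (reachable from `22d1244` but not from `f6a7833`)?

7

Reachable from 22d1244: {1a6569c, 22d1244, 3774e44, 49bf656, 5020d6e, cf8210a, e0329a9, f6a7833}.
Reachable from f6a7833: {f6a7833}.
In 22d1244's history but not f6a7833's: {1a6569c, 22d1244, 3774e44, 49bf656, 5020d6e, cf8210a, e0329a9} — 7 commits.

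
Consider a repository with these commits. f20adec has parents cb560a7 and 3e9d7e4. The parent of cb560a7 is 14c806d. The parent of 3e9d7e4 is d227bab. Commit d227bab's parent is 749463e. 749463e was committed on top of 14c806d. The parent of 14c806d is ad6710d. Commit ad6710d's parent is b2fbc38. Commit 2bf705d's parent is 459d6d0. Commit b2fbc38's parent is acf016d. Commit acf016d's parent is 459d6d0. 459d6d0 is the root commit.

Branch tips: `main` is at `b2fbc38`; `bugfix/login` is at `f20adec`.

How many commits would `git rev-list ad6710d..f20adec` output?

Reachable from f20adec: {14c806d, 3e9d7e4, 459d6d0, 749463e, acf016d, ad6710d, b2fbc38, cb560a7, d227bab, f20adec}.
Reachable from ad6710d: {459d6d0, acf016d, ad6710d, b2fbc38}.
In f20adec's history but not ad6710d's: {14c806d, 3e9d7e4, 749463e, cb560a7, d227bab, f20adec} — 6 commits.

6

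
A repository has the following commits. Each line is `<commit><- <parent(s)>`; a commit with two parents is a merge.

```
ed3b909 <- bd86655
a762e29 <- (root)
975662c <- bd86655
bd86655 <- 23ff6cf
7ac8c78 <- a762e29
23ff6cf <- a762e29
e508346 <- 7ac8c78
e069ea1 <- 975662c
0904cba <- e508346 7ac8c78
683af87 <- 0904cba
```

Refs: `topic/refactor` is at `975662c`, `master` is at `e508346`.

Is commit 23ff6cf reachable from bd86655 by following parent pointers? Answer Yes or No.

Ancestors of bd86655 (commits reachable by following parents): {23ff6cf, a762e29, bd86655}.
23ff6cf is in that set, so it is an ancestor of bd86655.

Yes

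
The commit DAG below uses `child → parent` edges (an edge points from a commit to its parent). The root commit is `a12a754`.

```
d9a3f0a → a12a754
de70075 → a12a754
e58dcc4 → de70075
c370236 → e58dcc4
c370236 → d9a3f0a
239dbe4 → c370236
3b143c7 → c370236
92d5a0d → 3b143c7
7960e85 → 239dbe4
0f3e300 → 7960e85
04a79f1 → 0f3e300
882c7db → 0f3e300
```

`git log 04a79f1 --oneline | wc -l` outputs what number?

9

Walking parent pointers from 04a79f1: reachable set = {04a79f1, 0f3e300, 239dbe4, 7960e85, a12a754, c370236, d9a3f0a, de70075, e58dcc4}.
That is 9 commits.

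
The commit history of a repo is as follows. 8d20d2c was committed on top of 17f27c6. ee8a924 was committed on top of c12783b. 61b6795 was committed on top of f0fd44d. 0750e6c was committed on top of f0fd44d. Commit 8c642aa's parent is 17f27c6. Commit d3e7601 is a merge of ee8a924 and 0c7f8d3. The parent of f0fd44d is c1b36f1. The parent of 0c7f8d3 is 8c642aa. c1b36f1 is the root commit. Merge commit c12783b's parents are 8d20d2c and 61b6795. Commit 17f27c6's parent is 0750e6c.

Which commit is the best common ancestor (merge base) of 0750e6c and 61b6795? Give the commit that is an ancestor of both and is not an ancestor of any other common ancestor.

f0fd44d

Ancestors of 0750e6c: {0750e6c, c1b36f1, f0fd44d}.
Ancestors of 61b6795: {61b6795, c1b36f1, f0fd44d}.
Common ancestors: {c1b36f1, f0fd44d}.
Among these, f0fd44d is not an ancestor of any other common ancestor — it is the merge base.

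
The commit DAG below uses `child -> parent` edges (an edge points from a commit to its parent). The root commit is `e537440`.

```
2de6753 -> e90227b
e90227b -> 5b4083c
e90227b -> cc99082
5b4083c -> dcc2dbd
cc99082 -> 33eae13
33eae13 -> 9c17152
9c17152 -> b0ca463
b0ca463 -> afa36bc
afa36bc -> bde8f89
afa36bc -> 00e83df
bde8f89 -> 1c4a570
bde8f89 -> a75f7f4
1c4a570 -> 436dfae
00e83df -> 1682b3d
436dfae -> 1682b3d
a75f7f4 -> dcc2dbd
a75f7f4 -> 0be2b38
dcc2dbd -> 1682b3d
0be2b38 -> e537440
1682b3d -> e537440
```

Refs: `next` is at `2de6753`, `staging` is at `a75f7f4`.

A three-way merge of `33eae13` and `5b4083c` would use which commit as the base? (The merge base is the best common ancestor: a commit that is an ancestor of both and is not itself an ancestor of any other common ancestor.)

dcc2dbd

Ancestors of 33eae13: {00e83df, 0be2b38, 1682b3d, 1c4a570, 33eae13, 436dfae, 9c17152, a75f7f4, afa36bc, b0ca463, bde8f89, dcc2dbd, e537440}.
Ancestors of 5b4083c: {1682b3d, 5b4083c, dcc2dbd, e537440}.
Common ancestors: {1682b3d, dcc2dbd, e537440}.
Among these, dcc2dbd is not an ancestor of any other common ancestor — it is the merge base.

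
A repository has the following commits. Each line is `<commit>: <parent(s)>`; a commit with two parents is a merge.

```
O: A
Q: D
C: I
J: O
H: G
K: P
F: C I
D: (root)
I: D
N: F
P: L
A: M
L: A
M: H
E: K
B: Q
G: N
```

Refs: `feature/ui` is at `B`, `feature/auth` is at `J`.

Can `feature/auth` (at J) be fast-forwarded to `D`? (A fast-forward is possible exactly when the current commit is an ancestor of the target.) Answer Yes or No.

No

A fast-forward from J to D is possible iff J is an ancestor of D.
Ancestors of D: {D}.
J is not among them, so fast-forward is not possible.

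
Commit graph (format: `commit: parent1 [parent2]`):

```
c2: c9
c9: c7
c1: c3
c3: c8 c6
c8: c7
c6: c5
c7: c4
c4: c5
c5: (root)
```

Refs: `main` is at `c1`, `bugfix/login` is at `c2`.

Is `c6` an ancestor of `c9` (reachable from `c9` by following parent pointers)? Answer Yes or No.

No

Ancestors of c9: {c4, c5, c7, c9}.
c6 is not in that set, so it is not an ancestor of c9.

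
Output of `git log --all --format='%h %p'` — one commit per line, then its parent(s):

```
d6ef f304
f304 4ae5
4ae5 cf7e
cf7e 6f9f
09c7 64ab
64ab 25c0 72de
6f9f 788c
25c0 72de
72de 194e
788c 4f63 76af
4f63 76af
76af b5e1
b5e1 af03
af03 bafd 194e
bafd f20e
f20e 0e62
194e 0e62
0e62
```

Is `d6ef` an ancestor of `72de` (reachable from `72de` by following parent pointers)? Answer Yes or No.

Ancestors of 72de: {0e62, 194e, 72de}.
d6ef is not in that set, so it is not an ancestor of 72de.

No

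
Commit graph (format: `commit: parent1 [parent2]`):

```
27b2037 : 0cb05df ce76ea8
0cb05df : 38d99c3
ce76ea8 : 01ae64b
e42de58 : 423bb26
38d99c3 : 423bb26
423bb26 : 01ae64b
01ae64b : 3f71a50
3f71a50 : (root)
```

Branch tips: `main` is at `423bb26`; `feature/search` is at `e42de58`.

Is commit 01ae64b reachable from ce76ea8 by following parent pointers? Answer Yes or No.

Yes

Ancestors of ce76ea8 (commits reachable by following parents): {01ae64b, 3f71a50, ce76ea8}.
01ae64b is in that set, so it is an ancestor of ce76ea8.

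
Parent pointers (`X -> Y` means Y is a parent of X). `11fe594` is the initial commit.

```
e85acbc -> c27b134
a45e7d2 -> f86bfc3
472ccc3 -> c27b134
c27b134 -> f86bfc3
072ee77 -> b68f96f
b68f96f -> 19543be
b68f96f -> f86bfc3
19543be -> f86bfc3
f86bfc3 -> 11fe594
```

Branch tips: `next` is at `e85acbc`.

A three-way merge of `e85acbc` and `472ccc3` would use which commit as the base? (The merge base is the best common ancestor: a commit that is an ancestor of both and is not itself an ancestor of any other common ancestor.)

Ancestors of e85acbc: {11fe594, c27b134, e85acbc, f86bfc3}.
Ancestors of 472ccc3: {11fe594, 472ccc3, c27b134, f86bfc3}.
Common ancestors: {11fe594, c27b134, f86bfc3}.
Among these, c27b134 is not an ancestor of any other common ancestor — it is the merge base.

c27b134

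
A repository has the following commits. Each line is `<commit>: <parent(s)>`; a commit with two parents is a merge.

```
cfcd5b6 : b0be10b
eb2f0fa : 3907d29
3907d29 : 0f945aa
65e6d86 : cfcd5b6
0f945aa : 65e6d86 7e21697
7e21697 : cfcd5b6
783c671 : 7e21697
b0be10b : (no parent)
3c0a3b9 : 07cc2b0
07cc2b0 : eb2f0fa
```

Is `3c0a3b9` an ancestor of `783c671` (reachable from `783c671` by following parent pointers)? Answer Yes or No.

Ancestors of 783c671: {783c671, 7e21697, b0be10b, cfcd5b6}.
3c0a3b9 is not in that set, so it is not an ancestor of 783c671.

No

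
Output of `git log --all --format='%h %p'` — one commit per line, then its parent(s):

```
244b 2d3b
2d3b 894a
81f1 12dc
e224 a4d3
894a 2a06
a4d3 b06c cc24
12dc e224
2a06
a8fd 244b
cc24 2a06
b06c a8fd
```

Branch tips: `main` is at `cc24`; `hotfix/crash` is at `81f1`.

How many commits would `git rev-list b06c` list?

Walking parent pointers from b06c: reachable set = {244b, 2a06, 2d3b, 894a, a8fd, b06c}.
That is 6 commits.

6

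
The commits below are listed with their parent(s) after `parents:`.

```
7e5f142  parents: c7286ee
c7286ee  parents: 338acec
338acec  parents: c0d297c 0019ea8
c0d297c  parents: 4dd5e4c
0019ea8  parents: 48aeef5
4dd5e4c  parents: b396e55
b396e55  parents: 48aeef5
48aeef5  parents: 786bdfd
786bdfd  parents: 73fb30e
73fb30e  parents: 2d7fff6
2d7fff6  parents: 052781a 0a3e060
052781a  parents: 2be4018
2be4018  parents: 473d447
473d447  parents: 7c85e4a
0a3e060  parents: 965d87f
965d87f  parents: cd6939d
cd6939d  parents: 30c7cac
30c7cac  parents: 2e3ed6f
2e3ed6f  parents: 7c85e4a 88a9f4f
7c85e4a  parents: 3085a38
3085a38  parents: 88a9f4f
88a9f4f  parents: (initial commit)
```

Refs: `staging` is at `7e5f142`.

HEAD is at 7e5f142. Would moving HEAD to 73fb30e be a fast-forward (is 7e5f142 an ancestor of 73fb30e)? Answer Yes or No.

A fast-forward from 7e5f142 to 73fb30e is possible iff 7e5f142 is an ancestor of 73fb30e.
Ancestors of 73fb30e: {052781a, 0a3e060, 2be4018, 2d7fff6, 2e3ed6f, 3085a38, 30c7cac, 473d447, 73fb30e, 7c85e4a, 88a9f4f, 965d87f, cd6939d}.
7e5f142 is not among them, so fast-forward is not possible.

No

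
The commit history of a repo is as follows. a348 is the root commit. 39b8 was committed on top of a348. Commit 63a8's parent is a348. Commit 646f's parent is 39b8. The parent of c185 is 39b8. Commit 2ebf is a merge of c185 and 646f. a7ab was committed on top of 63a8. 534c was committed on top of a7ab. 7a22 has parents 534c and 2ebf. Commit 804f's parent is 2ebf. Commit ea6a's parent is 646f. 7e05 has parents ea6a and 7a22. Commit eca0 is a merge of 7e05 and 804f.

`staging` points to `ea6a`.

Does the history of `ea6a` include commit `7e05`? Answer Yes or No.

Ancestors of ea6a: {39b8, 646f, a348, ea6a}.
7e05 is not in that set, so it is not an ancestor of ea6a.

No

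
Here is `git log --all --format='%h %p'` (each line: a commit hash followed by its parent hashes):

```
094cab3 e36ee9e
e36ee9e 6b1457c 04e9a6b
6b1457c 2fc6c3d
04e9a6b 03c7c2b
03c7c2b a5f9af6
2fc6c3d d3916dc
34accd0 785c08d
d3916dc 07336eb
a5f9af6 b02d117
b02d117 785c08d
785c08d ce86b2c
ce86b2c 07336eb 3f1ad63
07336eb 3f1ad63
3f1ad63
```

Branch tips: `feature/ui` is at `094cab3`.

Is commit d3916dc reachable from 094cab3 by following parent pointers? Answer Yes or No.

Ancestors of 094cab3 (commits reachable by following parents): {03c7c2b, 04e9a6b, 07336eb, 094cab3, 2fc6c3d, 3f1ad63, 6b1457c, 785c08d, a5f9af6, b02d117, ce86b2c, d3916dc, e36ee9e}.
d3916dc is in that set, so it is an ancestor of 094cab3.

Yes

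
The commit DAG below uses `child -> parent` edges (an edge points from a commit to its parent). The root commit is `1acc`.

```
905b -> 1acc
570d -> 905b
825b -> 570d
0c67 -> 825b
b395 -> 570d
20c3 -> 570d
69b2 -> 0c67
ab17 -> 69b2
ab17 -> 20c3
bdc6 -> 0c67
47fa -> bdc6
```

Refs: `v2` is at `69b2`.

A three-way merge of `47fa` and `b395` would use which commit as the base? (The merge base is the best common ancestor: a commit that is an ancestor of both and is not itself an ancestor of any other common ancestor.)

Ancestors of 47fa: {0c67, 1acc, 47fa, 570d, 825b, 905b, bdc6}.
Ancestors of b395: {1acc, 570d, 905b, b395}.
Common ancestors: {1acc, 570d, 905b}.
Among these, 570d is not an ancestor of any other common ancestor — it is the merge base.

570d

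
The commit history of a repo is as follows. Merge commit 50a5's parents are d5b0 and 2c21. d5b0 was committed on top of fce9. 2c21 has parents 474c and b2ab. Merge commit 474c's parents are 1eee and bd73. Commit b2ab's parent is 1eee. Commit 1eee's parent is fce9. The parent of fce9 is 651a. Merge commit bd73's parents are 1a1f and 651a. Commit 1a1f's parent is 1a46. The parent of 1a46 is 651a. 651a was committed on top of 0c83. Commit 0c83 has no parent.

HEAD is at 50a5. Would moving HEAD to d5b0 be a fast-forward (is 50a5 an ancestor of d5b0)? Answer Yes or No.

A fast-forward from 50a5 to d5b0 is possible iff 50a5 is an ancestor of d5b0.
Ancestors of d5b0: {0c83, 651a, d5b0, fce9}.
50a5 is not among them, so fast-forward is not possible.

No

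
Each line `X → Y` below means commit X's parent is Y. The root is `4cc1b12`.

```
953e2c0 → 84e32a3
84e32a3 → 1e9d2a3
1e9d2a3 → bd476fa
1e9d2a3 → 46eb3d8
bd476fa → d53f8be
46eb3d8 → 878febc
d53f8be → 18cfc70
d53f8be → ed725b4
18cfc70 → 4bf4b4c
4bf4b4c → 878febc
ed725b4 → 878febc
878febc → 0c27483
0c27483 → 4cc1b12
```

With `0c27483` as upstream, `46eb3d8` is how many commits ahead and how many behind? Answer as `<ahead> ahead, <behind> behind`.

Reachable from 46eb3d8: {0c27483, 46eb3d8, 4cc1b12, 878febc}.
Reachable from 0c27483: {0c27483, 4cc1b12}.
Only in 46eb3d8's history (ahead): {46eb3d8, 878febc} — 2.
Only in 0c27483's history (behind): {} — 0.

2 ahead, 0 behind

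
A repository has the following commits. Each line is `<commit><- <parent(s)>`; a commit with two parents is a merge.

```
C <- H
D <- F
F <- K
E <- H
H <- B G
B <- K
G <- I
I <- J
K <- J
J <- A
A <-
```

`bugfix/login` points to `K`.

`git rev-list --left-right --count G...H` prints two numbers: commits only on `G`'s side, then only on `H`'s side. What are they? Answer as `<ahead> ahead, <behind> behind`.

0 ahead, 3 behind

Reachable from G: {A, G, I, J}.
Reachable from H: {A, B, G, H, I, J, K}.
Only in G's history (ahead): {} — 0.
Only in H's history (behind): {B, H, K} — 3.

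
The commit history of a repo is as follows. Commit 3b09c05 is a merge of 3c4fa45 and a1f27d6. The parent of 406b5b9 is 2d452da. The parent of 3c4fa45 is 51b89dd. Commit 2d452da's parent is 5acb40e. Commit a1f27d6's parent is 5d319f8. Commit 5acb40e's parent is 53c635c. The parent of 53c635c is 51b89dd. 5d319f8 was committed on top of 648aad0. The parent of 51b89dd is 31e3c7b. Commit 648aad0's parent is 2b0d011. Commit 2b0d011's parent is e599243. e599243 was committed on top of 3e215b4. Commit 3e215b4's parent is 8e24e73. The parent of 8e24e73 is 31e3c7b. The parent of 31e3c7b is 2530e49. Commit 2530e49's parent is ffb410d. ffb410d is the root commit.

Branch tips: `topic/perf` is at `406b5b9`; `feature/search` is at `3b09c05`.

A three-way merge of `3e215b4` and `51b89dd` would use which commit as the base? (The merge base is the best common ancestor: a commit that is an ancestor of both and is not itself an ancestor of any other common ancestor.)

Ancestors of 3e215b4: {2530e49, 31e3c7b, 3e215b4, 8e24e73, ffb410d}.
Ancestors of 51b89dd: {2530e49, 31e3c7b, 51b89dd, ffb410d}.
Common ancestors: {2530e49, 31e3c7b, ffb410d}.
Among these, 31e3c7b is not an ancestor of any other common ancestor — it is the merge base.

31e3c7b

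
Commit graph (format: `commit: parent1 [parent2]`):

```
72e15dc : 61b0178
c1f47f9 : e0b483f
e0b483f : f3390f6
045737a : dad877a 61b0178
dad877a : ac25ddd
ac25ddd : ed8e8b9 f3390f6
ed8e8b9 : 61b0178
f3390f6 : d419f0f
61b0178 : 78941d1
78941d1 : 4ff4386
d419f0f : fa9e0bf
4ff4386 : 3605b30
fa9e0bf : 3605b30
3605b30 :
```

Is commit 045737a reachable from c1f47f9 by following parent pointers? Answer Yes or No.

No

Ancestors of c1f47f9: {3605b30, c1f47f9, d419f0f, e0b483f, f3390f6, fa9e0bf}.
045737a is not in that set, so it is not an ancestor of c1f47f9.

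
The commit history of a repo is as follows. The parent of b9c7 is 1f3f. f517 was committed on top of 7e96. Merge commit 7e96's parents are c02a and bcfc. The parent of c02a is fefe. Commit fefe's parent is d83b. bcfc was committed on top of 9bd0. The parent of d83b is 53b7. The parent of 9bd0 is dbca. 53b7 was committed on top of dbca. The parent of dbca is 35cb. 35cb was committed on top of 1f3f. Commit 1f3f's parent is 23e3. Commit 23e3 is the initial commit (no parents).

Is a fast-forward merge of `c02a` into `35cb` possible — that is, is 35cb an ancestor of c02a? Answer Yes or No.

Yes

A fast-forward from 35cb to c02a is possible iff 35cb is an ancestor of c02a.
Ancestors of c02a: {1f3f, 23e3, 35cb, 53b7, c02a, d83b, dbca, fefe}.
35cb is among them, so fast-forward is possible.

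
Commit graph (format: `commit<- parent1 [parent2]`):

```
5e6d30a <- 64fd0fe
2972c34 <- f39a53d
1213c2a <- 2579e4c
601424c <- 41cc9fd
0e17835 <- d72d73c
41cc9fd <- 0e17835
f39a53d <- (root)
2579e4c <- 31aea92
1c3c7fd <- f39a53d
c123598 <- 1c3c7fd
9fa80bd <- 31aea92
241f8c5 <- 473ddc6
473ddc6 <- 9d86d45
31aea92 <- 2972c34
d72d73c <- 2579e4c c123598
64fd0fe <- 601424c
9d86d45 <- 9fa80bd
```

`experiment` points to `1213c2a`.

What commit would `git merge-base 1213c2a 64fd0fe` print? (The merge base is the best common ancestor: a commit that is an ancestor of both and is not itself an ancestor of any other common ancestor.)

2579e4c

Ancestors of 1213c2a: {1213c2a, 2579e4c, 2972c34, 31aea92, f39a53d}.
Ancestors of 64fd0fe: {0e17835, 1c3c7fd, 2579e4c, 2972c34, 31aea92, 41cc9fd, 601424c, 64fd0fe, c123598, d72d73c, f39a53d}.
Common ancestors: {2579e4c, 2972c34, 31aea92, f39a53d}.
Among these, 2579e4c is not an ancestor of any other common ancestor — it is the merge base.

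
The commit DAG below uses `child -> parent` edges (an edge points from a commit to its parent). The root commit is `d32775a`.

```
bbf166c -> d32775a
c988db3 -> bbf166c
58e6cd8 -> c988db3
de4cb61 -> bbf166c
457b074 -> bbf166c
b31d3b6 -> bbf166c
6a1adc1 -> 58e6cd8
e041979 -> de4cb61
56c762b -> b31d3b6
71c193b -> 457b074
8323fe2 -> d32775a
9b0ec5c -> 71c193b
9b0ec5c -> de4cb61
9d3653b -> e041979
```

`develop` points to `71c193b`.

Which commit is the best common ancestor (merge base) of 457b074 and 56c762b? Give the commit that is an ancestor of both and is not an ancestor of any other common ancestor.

bbf166c

Ancestors of 457b074: {457b074, bbf166c, d32775a}.
Ancestors of 56c762b: {56c762b, b31d3b6, bbf166c, d32775a}.
Common ancestors: {bbf166c, d32775a}.
Among these, bbf166c is not an ancestor of any other common ancestor — it is the merge base.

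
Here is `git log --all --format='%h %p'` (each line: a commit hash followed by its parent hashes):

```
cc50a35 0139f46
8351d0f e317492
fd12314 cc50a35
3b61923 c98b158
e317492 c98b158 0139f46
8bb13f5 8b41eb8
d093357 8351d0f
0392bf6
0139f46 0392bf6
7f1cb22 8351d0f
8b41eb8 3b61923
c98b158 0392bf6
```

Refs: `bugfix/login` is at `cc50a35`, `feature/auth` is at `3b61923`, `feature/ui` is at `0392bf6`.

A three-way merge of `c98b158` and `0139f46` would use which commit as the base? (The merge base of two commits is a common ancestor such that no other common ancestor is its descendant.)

Ancestors of c98b158: {0392bf6, c98b158}.
Ancestors of 0139f46: {0139f46, 0392bf6}.
Common ancestors: {0392bf6}.
The only common ancestor is 0392bf6, so it is the merge base.

0392bf6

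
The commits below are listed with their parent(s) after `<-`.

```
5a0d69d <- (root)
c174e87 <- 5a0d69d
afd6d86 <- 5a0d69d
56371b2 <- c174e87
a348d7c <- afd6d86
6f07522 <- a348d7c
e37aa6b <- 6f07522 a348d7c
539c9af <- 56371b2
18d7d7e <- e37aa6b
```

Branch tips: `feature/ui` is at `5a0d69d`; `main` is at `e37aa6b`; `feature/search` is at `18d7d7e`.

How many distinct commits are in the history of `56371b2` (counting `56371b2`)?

Walking parent pointers from 56371b2: reachable set = {56371b2, 5a0d69d, c174e87}.
That is 3 commits.

3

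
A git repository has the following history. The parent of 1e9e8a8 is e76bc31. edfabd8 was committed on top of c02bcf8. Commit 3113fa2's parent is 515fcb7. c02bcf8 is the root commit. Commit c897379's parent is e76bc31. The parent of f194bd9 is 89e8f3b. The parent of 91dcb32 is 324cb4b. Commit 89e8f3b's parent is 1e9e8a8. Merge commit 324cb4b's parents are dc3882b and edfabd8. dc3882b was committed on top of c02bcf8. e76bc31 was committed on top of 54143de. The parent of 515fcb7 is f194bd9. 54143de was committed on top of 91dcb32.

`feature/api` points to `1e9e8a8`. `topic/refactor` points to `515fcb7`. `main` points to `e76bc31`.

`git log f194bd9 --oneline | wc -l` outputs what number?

Walking parent pointers from f194bd9: reachable set = {1e9e8a8, 324cb4b, 54143de, 89e8f3b, 91dcb32, c02bcf8, dc3882b, e76bc31, edfabd8, f194bd9}.
That is 10 commits.

10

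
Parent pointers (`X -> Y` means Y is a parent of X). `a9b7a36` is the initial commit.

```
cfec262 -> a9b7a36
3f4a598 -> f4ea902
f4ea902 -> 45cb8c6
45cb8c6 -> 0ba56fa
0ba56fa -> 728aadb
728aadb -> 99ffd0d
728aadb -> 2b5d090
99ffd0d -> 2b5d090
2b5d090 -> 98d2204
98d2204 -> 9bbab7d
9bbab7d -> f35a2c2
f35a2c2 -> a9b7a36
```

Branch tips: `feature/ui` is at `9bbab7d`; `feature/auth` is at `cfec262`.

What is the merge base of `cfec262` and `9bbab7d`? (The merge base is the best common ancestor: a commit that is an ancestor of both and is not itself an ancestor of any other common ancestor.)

Ancestors of cfec262: {a9b7a36, cfec262}.
Ancestors of 9bbab7d: {9bbab7d, a9b7a36, f35a2c2}.
Common ancestors: {a9b7a36}.
The only common ancestor is a9b7a36, so it is the merge base.

a9b7a36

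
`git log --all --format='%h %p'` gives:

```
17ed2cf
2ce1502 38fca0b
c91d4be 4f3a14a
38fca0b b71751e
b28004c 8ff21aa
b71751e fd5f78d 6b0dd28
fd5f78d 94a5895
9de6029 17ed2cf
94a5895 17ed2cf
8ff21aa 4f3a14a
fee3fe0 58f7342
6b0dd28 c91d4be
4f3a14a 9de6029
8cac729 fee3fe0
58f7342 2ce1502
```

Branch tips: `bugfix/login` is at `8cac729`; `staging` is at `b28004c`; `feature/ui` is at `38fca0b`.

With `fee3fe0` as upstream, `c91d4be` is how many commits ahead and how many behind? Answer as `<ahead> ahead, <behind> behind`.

0 ahead, 8 behind

Reachable from c91d4be: {17ed2cf, 4f3a14a, 9de6029, c91d4be}.
Reachable from fee3fe0: {17ed2cf, 2ce1502, 38fca0b, 4f3a14a, 58f7342, 6b0dd28, 94a5895, 9de6029, b71751e, c91d4be, fd5f78d, fee3fe0}.
Only in c91d4be's history (ahead): {} — 0.
Only in fee3fe0's history (behind): {2ce1502, 38fca0b, 58f7342, 6b0dd28, 94a5895, b71751e, fd5f78d, fee3fe0} — 8.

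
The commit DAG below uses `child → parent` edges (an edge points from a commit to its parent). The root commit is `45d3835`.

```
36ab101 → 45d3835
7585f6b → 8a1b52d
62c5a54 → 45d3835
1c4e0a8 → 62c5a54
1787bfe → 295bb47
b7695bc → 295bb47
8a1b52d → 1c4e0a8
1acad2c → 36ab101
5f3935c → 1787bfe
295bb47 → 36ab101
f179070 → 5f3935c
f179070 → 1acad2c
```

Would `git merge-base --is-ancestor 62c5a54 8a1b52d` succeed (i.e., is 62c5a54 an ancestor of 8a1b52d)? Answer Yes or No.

Yes

Ancestors of 8a1b52d (commits reachable by following parents): {1c4e0a8, 45d3835, 62c5a54, 8a1b52d}.
62c5a54 is in that set, so it is an ancestor of 8a1b52d.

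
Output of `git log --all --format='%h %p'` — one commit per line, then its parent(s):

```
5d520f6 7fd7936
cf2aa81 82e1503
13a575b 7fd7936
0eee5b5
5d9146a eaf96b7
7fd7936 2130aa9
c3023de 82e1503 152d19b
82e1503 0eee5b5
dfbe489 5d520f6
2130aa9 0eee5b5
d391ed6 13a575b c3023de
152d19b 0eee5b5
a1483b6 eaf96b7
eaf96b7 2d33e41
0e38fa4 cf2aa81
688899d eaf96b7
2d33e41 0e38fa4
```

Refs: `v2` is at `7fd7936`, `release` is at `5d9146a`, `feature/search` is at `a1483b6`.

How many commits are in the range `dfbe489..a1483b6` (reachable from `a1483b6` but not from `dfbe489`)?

6

Reachable from a1483b6: {0e38fa4, 0eee5b5, 2d33e41, 82e1503, a1483b6, cf2aa81, eaf96b7}.
Reachable from dfbe489: {0eee5b5, 2130aa9, 5d520f6, 7fd7936, dfbe489}.
In a1483b6's history but not dfbe489's: {0e38fa4, 2d33e41, 82e1503, a1483b6, cf2aa81, eaf96b7} — 6 commits.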